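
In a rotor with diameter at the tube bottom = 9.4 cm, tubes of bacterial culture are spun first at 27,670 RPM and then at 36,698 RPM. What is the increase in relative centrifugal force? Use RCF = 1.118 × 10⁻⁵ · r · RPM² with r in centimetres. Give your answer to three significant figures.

r = 9.4 / 2 = 4.7 cm
RCF₁ = 1.118 × 10⁻⁵ × 4.7 × (27670)² = 1.118 × 10⁻⁵ × 4.7 × 765,628,900 ≈ 40,230.7 × g
RCF₂ = 1.118 × 10⁻⁵ × 4.7 × (36698)² = 1.118 × 10⁻⁵ × 4.7 × 1,346,743,204 ≈ 70,766 × g
Increase = 70,766 − 40,230.7 = 30,535.3

≈ 30500 x g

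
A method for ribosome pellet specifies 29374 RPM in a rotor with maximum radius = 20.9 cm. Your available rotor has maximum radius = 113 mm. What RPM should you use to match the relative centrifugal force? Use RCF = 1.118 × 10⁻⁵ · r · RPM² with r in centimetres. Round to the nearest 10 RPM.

39950 RPM

RCF_original = 1.118 × 10⁻⁵ × 20.9 × (29374)² = 1.118 × 10⁻⁵ × 20.9 × 862,831,876 ≈ 201,611 × g
Your rotor: r = 113 mm = 11.3 cm
201,611 = 1.118 × 10⁻⁵ × 11.3 × N²
N² = 201,611 / (12.6334 × 10⁻⁵) = 1,595,857,014
N ≈ √1,595,857,014 ≈ 39,948.2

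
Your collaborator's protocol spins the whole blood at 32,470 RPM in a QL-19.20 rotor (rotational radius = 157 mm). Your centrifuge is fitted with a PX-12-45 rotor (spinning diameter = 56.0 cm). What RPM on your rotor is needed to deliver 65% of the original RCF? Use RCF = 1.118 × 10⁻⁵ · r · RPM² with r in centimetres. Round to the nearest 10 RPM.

Original rotor: r = 157 mm = 15.7 cm
RCF = 1.118 × 10⁻⁵ × r × N²
RCF_original = 1.118 × 10⁻⁵ × 15.7 × (32470)² = 1.118 × 10⁻⁵ × 15.7 × 1,054,300,900 ≈ 185,057.2 × g
Target RCF = 0.65 × 185,057.2 ≈ 120,287.2 × g
Your rotor: r = 56.0 / 2 = 28 cm
120,287.2 = 1.118 × 10⁻⁵ × 28 × N²
N² = 120,287.2 / (31.304 × 10⁻⁵) = 384,255,047
N ≈ √384,255,047 ≈ 19,602.4

19600 RPM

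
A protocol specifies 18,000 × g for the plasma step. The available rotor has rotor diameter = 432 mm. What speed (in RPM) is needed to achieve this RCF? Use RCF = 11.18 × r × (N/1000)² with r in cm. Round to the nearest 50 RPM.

r = 432 mm / 2 = 216 mm = 21.6 cm
18,000 = 11.18 × 21.6 × (N/1000)²
(N/1000)² = 18,000 / 241.488 = 74.53787
N = 1000 × √74.53787 ≈ 8,633.5

N ≈ 8650 RPM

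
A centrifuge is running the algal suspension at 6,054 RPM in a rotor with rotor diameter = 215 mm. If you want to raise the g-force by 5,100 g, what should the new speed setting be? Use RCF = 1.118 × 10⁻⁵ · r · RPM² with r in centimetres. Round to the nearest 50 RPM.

N₂ ≈ 8900 RPM

r = 215 mm / 2 = 107.5 mm = 10.75 cm
Current RCF = 1.118 × 10⁻⁵ × 10.75 × (6054)² = 1.118 × 10⁻⁵ × 10.75 × 36,650,916 ≈ 4,404.9 × g
Target RCF = 4,404.9 + 5,100 = 9,504.9 × g
N² = 9,504.9 / (12.0185 × 10⁻⁵) = 79,085,576
N ≈ √79,085,576 ≈ 8,893.0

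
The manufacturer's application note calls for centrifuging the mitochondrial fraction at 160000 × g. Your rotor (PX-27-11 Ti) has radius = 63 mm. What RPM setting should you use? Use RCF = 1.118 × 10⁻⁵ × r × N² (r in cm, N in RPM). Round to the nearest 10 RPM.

r = 63 mm = 6.3 cm
160,000 = 1.118 × 10⁻⁵ × 6.3 × N²
N² = 160,000 / (7.0434 × 10⁻⁵) = 2,271,630,179
N ≈ √2,271,630,179 ≈ 47,661.6

≈ 47660 RPM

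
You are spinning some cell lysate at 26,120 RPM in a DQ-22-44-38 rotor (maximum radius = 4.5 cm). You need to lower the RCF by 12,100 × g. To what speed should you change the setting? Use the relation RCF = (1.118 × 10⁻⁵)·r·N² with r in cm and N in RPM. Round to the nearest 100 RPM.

Current RCF = 1.118 × 10⁻⁵ × 4.5 × (26120)² = 1.118 × 10⁻⁵ × 4.5 × 682,254,400 ≈ 34,324.2 × g
Target RCF = 34,324.2 − 12,100 = 22,224.2 × g
N² = 22,224.2 / (5.031 × 10⁻⁵) = 441,745,180
N ≈ √441,745,180 ≈ 21,017.7

≈ 21000 RPM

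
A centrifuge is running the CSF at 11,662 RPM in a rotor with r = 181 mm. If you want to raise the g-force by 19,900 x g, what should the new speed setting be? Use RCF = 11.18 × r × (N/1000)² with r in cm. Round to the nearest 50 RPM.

r = 181 mm = 18.1 cm
Current RCF = 11.18 × 18.1 × (11.662)² = 11.18 × 18.1 × 136.002244 ≈ 27,521.1 × g
Target RCF = 27,521.1 + 19,900 = 47,421.1 × g
(N/1000)² = 47,421.1 / 202.358 = 234.3426
N = 1000 × √234.3426 ≈ 15,308.3

≈ 15300 RPM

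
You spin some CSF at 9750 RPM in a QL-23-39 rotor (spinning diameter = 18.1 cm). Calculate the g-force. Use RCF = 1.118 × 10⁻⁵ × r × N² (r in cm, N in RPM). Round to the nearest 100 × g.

RCF ≈ 9600 × g

r = 18.1 / 2 = 9.05 cm
RCF = 1.118 × 10⁻⁵ × r × N²
RCF = 1.118 × 10⁻⁵ × 9.05 × (9750)² = 1.118 × 10⁻⁵ × 9.05 × 95,062,500 ≈ 9,618.3 × g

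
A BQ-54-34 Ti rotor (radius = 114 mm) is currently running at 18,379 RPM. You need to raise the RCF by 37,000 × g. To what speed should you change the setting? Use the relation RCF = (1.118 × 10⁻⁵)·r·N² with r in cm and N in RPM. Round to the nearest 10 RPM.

r = 114 mm = 11.4 cm
Current RCF = 1.118 × 10⁻⁵ × 11.4 × (18379)² = 1.118 × 10⁻⁵ × 11.4 × 337,787,641 ≈ 43,051.7 × g
Target RCF = 43,051.7 + 37,000 = 80,051.7 × g
N² = 80,051.7 / (12.7452 × 10⁻⁵) = 628,092,929
N ≈ √628,092,929 ≈ 25,061.8

≈ 25060 RPM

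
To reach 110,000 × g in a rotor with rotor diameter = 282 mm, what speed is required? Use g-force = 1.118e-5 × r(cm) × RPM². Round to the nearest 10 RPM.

N ≈ 26420 RPM

r = 282 mm / 2 = 141 mm = 14.1 cm
RCF = 1.118 × 10⁻⁵ × r × N²
110,000 = 1.118 × 10⁻⁵ × 14.1 × N²
N² = 110,000 / (15.7638 × 10⁻⁵) = 697,801,292
N ≈ √697,801,292 ≈ 26,415.9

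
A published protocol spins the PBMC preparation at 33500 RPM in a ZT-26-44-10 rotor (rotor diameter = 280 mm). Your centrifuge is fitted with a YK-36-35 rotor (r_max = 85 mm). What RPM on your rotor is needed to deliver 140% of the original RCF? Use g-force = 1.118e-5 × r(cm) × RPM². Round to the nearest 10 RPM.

50870 RPM

Original rotor: r = 280 mm / 2 = 140 mm = 14 cm
RCF = 1.118 × 10⁻⁵ × r × N²
RCF_original = 1.118 × 10⁻⁵ × 14 × (33500)² = 1.118 × 10⁻⁵ × 14 × 1,122,250,000 ≈ 175,654.6 × g
Target RCF = 1.4 × 175,654.6 ≈ 245,916.4 × g
Your rotor: r = 85 mm = 8.5 cm
245,916.4 = 1.118 × 10⁻⁵ × 8.5 × N²
N² = 245,916.4 / (9.503 × 10⁻⁵) = 2,587,776,492
N ≈ √2,587,776,492 ≈ 50,870.2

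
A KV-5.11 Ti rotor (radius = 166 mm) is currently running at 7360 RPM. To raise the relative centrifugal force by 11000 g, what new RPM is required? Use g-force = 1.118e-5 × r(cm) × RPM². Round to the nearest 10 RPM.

r = 166 mm = 16.6 cm
Current RCF = 1.118 × 10⁻⁵ × 16.6 × (7360)² = 1.118 × 10⁻⁵ × 16.6 × 54,169,600 ≈ 10,053.2 × g
Target RCF = 10,053.2 + 11,000 = 21,053.2 × g
N² = 21,053.2 / (18.5588 × 10⁻⁵) = 113,440,524
N ≈ √113,440,524 ≈ 10,650.8

10650 RPM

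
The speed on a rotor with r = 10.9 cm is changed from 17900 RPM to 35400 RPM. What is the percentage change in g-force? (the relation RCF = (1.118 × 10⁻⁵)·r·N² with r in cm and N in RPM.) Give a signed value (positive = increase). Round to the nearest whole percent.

+291%

RCF ∝ N², so the ratio is (35400/17900)² = (1.977654)² = 3.9111.
Change = 3.9111 − 1 = +2.9111 → +291.1%.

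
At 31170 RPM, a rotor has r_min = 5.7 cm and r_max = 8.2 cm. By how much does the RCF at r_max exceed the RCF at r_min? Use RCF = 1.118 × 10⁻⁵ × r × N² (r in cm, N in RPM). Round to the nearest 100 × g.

RCF_max = 1.118 × 10⁻⁵ × 8.2 × (31170)² = 1.118 × 10⁻⁵ × 8.2 × 971,568,900 ≈ 89,069.6 × g
RCF_min = 1.118 × 10⁻⁵ × 5.7 × (31170)² = 1.118 × 10⁻⁵ × 5.7 × 971,568,900 ≈ 61,914.2 × g
ΔRCF = 89,069.6 − 61,914.2 = 27,155.4

27200 ×g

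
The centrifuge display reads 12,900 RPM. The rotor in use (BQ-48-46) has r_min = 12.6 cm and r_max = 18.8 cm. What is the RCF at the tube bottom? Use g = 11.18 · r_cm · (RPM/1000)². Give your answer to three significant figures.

Use r_max = 18.8 cm.
RCF = 11.18 × 18.8 × (12.9)² = 11.18 × 18.8 × 166.41 ≈ 34,976.7 × g

35000 × g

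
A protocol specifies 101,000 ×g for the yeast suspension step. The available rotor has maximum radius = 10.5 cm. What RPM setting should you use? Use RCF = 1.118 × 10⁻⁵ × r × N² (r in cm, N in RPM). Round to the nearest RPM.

29332 RPM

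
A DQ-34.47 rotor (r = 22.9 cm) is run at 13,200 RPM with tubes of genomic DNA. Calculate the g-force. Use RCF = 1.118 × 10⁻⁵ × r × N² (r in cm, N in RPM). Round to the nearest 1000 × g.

≈ 45000 g

RCF = 1.118 × 10⁻⁵ × r × N²
RCF = 1.118 × 10⁻⁵ × 22.9 × (13200)² = 1.118 × 10⁻⁵ × 22.9 × 174,240,000 ≈ 44,609.3 × g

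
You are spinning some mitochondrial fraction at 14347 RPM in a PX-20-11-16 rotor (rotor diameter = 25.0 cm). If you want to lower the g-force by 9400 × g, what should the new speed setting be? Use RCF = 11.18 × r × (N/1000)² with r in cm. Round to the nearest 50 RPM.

r = 25.0 / 2 = 12.5 cm
Current RCF = 11.18 × 12.5 × (14.347)² = 11.18 × 12.5 × 205.836409 ≈ 28,765.6 × g
Target RCF = 28,765.6 − 9,400 = 19,365.6 × g
(N/1000)² = 19,365.6 / 139.75 = 138.5732
N = 1000 × √138.5732 ≈ 11,771.7

11750 RPM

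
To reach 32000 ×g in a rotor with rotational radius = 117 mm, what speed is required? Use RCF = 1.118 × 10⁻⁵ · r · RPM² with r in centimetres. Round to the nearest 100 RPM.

r = 117 mm = 11.7 cm
RCF = 1.118 × 10⁻⁵ × r × N²
32,000 = 1.118 × 10⁻⁵ × 11.7 × N²
N² = 32,000 / (13.0806 × 10⁻⁵) = 244,637,096
N ≈ √244,637,096 ≈ 15,640.9

N ≈ 15600 RPM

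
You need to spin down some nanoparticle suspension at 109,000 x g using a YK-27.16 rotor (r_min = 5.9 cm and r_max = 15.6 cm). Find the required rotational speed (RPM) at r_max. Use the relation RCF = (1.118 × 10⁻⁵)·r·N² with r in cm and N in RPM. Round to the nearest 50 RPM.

25000 RPM

Use r_max = 15.6 cm.
RCF = 1.118 × 10⁻⁵ × r × N²
109,000 = 1.118 × 10⁻⁵ × 15.6 × N²
N² = 109,000 / (17.4408 × 10⁻⁵) = 624,971,332
N ≈ √624,971,332 ≈ 24,999.4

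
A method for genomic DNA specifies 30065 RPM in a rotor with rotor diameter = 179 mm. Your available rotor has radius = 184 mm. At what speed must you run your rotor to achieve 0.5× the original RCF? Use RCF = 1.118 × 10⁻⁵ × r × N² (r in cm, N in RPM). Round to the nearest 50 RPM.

≈ 14850 RPM

Original rotor: r = 179 mm / 2 = 89.5 mm = 8.95 cm
RCF_original = 1.118 × 10⁻⁵ × 8.95 × (30065)² = 1.118 × 10⁻⁵ × 8.95 × 903,904,225 ≈ 90,445.6 × g
Target RCF = 0.5 × 90,445.6 ≈ 45,222.8 × g
Your rotor: r = 184 mm = 18.4 cm
45,222.8 = 1.118 × 10⁻⁵ × 18.4 × N²
N² = 45,222.8 / (20.5712 × 10⁻⁵) = 219,835,498
N ≈ √219,835,498 ≈ 14,826.9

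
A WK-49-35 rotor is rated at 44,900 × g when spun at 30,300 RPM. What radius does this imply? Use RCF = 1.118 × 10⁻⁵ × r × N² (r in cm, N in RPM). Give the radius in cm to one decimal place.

RCF = 1.118 × 10⁻⁵ × r × N²
44900 = 1.118 × 10⁻⁵ × r × (30300)²
r = 44900 / (1.118 × 10⁻⁵ × 918,090,000) = 44900 / 10264.25 ≈ 4.374 cm

≈ 4.4 cm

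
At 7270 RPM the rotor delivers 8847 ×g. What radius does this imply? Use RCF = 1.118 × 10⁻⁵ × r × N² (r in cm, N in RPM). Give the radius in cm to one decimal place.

RCF = 1.118 × 10⁻⁵ × r × N²
8847 = 1.118 × 10⁻⁵ × r × (7270)²
r = 8847 / (1.118 × 10⁻⁵ × 52,852,900) = 8847 / 590.8954 ≈ 14.972 cm

≈ 15.0 cm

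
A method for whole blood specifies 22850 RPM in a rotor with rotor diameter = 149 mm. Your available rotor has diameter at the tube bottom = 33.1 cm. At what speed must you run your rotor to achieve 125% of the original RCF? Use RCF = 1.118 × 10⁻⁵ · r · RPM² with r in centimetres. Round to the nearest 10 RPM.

17140 RPM

Original rotor: r = 149 mm / 2 = 74.5 mm = 7.45 cm
RCF_original = 1.118 × 10⁻⁵ × 7.45 × (22850)² = 1.118 × 10⁻⁵ × 7.45 × 522,122,500 ≈ 43,488.1 × g
Target RCF = 1.25 × 43,488.1 ≈ 54,360.1 × g
Your rotor: r = 33.1 / 2 = 16.55 cm
54,360.1 = 1.118 × 10⁻⁵ × 16.55 × N²
N² = 54,360.1 / (18.5029 × 10⁻⁵) = 293,792,324
N ≈ √293,792,324 ≈ 17,140.4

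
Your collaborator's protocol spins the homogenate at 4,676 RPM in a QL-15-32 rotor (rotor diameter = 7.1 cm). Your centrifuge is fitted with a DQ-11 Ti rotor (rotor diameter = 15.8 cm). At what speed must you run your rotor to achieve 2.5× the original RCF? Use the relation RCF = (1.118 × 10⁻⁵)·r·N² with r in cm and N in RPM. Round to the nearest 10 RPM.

4960 RPM

Original rotor: r = 7.1 / 2 = 3.55 cm
RCF_original = 1.118 × 10⁻⁵ × 3.55 × (4676)² = 1.118 × 10⁻⁵ × 3.55 × 21,864,976 ≈ 867.8 × g
Target RCF = 2.5 × 867.8 ≈ 2,169.5 × g
Your rotor: r = 15.8 / 2 = 7.9 cm
2,169.5 = 1.118 × 10⁻⁵ × 7.9 × N²
N² = 2,169.5 / (8.8322 × 10⁻⁵) = 24,563,529
N ≈ √24,563,529 ≈ 4,956.2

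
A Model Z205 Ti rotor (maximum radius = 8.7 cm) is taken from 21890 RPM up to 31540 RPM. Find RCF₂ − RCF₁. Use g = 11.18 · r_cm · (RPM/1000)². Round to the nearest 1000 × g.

≈ 50000 ×g

RCF₁ = 11.18 × 8.7 × (21.89)² = 11.18 × 8.7 × 479.1721 ≈ 46,607.2 × g
RCF₂ = 11.18 × 8.7 × (31.54)² = 11.18 × 8.7 × 994.7716 ≈ 96,757.5 × g
Increase = 96,757.5 − 46,607.2 = 50,150.3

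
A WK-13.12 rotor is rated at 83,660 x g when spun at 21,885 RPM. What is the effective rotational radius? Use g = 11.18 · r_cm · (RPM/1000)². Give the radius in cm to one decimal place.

r ≈ 15.6 cm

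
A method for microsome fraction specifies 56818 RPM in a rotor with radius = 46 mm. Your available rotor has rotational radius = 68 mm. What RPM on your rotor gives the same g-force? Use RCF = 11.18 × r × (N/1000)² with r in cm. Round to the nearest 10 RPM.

≈ 46730 RPM

Original rotor: r = 46 mm = 4.6 cm
RCF_original = 11.18 × 4.6 × (56.818)² = 11.18 × 4.6 × 3,228.285124 ≈ 166,024.2 × g
Your rotor: r = 68 mm = 6.8 cm
166,024.2 = 11.18 × 6.8 × (N/1000)²
(N/1000)² = 166,024.2 / 76.024 = 2183.839
N = 1000 × √2183.839 ≈ 46,731.6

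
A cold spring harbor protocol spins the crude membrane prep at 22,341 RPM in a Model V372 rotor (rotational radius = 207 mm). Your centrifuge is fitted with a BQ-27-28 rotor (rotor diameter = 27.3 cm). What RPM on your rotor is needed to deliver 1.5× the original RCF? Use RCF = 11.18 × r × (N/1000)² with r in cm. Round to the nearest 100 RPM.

≈ 33700 RPM

Original rotor: r = 207 mm = 20.7 cm
RCF_original = 11.18 × 20.7 × (22.341)² = 11.18 × 20.7 × 499.120281 ≈ 115,509.4 × g
Target RCF = 1.5 × 115,509.4 ≈ 173,264.1 × g
Your rotor: r = 27.3 / 2 = 13.65 cm
173,264.1 = 11.18 × 13.65 × (N/1000)²
(N/1000)² = 173,264.1 / 152.607 = 1135.361
N = 1000 × √1135.361 ≈ 33,695.1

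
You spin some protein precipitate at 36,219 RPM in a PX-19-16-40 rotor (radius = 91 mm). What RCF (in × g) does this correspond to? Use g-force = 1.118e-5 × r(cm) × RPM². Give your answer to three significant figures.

133000 × g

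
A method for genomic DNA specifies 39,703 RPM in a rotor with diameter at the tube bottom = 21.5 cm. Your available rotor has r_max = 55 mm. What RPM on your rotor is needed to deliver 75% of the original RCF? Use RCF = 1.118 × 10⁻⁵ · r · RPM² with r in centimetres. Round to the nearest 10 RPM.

Original rotor: r = 21.5 / 2 = 10.75 cm
RCF_original = 1.118 × 10⁻⁵ × 10.75 × (39703)² = 1.118 × 10⁻⁵ × 10.75 × 1,576,328,209 ≈ 189,451 × g
Target RCF = 0.75 × 189,451 ≈ 142,088.2 × g
Your rotor: r = 55 mm = 5.5 cm
142,088.2 = 1.118 × 10⁻⁵ × 5.5 × N²
N² = 142,088.2 / (6.149 × 10⁻⁵) = 2,310,752,968
N ≈ √2,310,752,968 ≈ 48,070.3

48070 RPM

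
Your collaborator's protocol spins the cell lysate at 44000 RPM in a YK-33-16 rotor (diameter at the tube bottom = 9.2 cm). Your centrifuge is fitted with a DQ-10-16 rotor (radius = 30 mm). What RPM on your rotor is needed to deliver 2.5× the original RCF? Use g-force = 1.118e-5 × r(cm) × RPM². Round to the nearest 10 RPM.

Original rotor: r = 9.2 / 2 = 4.6 cm
RCF_original = 1.118 × 10⁻⁵ × 4.6 × (44000)² = 1.118 × 10⁻⁵ × 4.6 × 1,936,000,000 ≈ 99,564.6 × g
Target RCF = 2.5 × 99,564.6 ≈ 248,911.5 × g
Your rotor: r = 30 mm = 3.0 cm
248,911.5 = 1.118 × 10⁻⁵ × 3 × N²
N² = 248,911.5 / (3.354 × 10⁻⁵) = 7,421,332,737
N ≈ √7,421,332,737 ≈ 86,147.2

≈ 86150 RPM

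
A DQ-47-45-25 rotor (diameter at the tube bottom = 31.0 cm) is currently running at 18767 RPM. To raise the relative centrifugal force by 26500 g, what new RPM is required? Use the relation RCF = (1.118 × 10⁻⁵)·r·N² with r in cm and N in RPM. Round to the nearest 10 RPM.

r = 31.0 / 2 = 15.5 cm
Current RCF = 1.118 × 10⁻⁵ × 15.5 × (18767)² = 1.118 × 10⁻⁵ × 15.5 × 352,200,289 ≈ 61,032.8 × g
Target RCF = 61,032.8 + 26,500 = 87,532.8 × g
N² = 87,532.8 / (17.329 × 10⁻⁵) = 505,123,204
N ≈ √505,123,204 ≈ 22,474.9

≈ 22470 RPM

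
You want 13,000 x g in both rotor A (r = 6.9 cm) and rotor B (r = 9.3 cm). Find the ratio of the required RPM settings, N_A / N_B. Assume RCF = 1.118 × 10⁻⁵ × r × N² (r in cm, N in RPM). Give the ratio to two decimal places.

At fixed RCF, N ∝ 1/√r, so N_A/N_B = √(r_B/r_A) = √(9.3/6.9) = √1.347826 = 1.1610.

1.16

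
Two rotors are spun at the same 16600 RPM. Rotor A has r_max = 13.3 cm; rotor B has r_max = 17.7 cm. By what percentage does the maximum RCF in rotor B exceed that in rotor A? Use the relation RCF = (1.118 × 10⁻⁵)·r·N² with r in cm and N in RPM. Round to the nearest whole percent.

33%

At equal RPM, RCF scales linearly with r: ratio = 17.7 / 13.3 = 1.3308.
So rotor B delivers 33.1% more g-force.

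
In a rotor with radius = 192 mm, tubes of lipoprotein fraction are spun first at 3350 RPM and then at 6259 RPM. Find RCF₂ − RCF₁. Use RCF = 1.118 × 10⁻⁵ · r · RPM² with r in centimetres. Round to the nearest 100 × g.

6000 x g

r = 192 mm = 19.2 cm
RCF₁ = 1.118 × 10⁻⁵ × 19.2 × (3350)² = 1.118 × 10⁻⁵ × 19.2 × 11,222,500 ≈ 2,409 × g
RCF₂ = 1.118 × 10⁻⁵ × 19.2 × (6259)² = 1.118 × 10⁻⁵ × 19.2 × 39,175,081 ≈ 8,409.2 × g
Increase = 8,409.2 − 2,409 = 6,000.2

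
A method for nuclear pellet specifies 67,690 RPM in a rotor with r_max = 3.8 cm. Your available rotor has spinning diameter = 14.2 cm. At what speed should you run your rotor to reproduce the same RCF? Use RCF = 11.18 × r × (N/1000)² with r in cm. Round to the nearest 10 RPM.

RCF_original = 11.18 × 3.8 × (67.69)² = 11.18 × 3.8 × 4,581.9361 ≈ 194,659 × g
Your rotor: r = 14.2 / 2 = 7.1 cm
194,659 = 11.18 × 7.1 × (N/1000)²
(N/1000)² = 194,659 / 79.378 = 2452.304
N = 1000 × √2452.304 ≈ 49,520.7

49520 RPM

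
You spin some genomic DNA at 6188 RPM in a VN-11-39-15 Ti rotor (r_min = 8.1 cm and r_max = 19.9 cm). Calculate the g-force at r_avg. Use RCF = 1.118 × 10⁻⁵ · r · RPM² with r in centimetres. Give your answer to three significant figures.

r_avg = (8.1 + 19.9) / 2 = 14 cm
RCF = 1.118 × 10⁻⁵ × 14 × (6188)² = 1.118 × 10⁻⁵ × 14 × 38,291,344 ≈ 5,993.4 × g

5990 x g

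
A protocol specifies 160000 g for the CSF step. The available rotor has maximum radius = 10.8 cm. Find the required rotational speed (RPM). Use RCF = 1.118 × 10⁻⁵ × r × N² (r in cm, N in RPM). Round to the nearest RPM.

36402 RPM

160,000 = 1.118 × 10⁻⁵ × 10.8 × N²
N² = 160,000 / (12.0744 × 10⁻⁵) = 1,325,117,604
N ≈ √1,325,117,604 ≈ 36,402.2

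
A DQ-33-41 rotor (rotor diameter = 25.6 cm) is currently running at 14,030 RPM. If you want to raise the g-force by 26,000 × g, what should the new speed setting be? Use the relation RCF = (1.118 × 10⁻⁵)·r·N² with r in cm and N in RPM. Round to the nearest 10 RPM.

r = 25.6 / 2 = 12.8 cm
Current RCF = 1.118 × 10⁻⁵ × 12.8 × (14030)² = 1.118 × 10⁻⁵ × 12.8 × 196,840,900 ≈ 28,168.7 × g
Target RCF = 28,168.7 + 26,000 = 54,168.7 × g
N² = 54,168.7 / (14.3104 × 10⁻⁵) = 378,526,806
N ≈ √378,526,806 ≈ 19,455.8

N₂ ≈ 19460 RPM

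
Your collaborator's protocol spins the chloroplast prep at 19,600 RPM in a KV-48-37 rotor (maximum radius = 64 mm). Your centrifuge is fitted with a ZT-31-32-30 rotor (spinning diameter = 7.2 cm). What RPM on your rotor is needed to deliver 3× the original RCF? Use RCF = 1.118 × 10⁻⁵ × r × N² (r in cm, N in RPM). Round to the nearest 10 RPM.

45260 RPM

Original rotor: r = 64 mm = 6.4 cm
RCF = 1.118 × 10⁻⁵ × r × N²
RCF_original = 1.118 × 10⁻⁵ × 6.4 × (19600)² = 1.118 × 10⁻⁵ × 6.4 × 384,160,000 ≈ 27,487.4 × g
Target RCF = 3 × 27,487.4 ≈ 82,462.2 × g
Your rotor: r = 7.2 / 2 = 3.6 cm
82,462.2 = 1.118 × 10⁻⁵ × 3.6 × N²
N² = 82,462.2 / (4.0248 × 10⁻⁵) = 2,048,852,117
N ≈ √2,048,852,117 ≈ 45,264.2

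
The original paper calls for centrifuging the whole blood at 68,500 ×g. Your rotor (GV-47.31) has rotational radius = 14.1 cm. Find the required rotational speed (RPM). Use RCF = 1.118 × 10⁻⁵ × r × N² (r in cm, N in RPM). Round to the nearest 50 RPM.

RCF = 1.118 × 10⁻⁵ × r × N²
68,500 = 1.118 × 10⁻⁵ × 14.1 × N²
N² = 68,500 / (15.7638 × 10⁻⁵) = 434,539,895
N ≈ √434,539,895 ≈ 20,845.6

N ≈ 20850 RPM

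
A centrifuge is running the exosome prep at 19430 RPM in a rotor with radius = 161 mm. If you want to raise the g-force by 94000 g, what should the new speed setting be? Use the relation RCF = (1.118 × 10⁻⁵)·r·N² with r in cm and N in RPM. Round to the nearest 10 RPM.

r = 161 mm = 16.1 cm
Current RCF = 1.118 × 10⁻⁵ × 16.1 × (19430)² = 1.118 × 10⁻⁵ × 16.1 × 377,524,900 ≈ 67,953.7 × g
Target RCF = 67,953.7 + 94,000 = 161,953.7 × g
N² = 161,953.7 / (17.9998 × 10⁻⁵) = 899,752,775
N ≈ √899,752,775 ≈ 29,995.9

30000 RPM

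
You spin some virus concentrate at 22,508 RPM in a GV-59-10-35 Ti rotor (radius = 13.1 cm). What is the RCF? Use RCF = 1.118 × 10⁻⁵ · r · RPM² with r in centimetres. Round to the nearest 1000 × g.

≈ 74000 × g

RCF = 1.118 × 10⁻⁵ × r × N²
RCF = 1.118 × 10⁻⁵ × 13.1 × (22508)² = 1.118 × 10⁻⁵ × 13.1 × 506,610,064 ≈ 74,197.1 × g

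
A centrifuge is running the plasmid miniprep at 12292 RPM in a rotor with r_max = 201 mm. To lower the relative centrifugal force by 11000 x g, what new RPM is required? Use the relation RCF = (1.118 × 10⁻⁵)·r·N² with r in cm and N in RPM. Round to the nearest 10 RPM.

N₂ ≈ 10110 RPM

r = 201 mm = 20.1 cm
Current RCF = 1.118 × 10⁻⁵ × 20.1 × (12292)² = 1.118 × 10⁻⁵ × 20.1 × 151,093,264 ≈ 33,953.4 × g
Target RCF = 33,953.4 − 11,000 = 22,953.4 × g
N² = 22,953.4 / (22.4718 × 10⁻⁵) = 102,143,131
N ≈ √102,143,131 ≈ 10,106.6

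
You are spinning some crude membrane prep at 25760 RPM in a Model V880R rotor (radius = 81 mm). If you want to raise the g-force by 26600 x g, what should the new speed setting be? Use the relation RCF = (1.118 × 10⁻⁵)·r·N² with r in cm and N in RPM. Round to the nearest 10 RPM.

30940 RPM

r = 81 mm = 8.1 cm
Current RCF = 1.118 × 10⁻⁵ × 8.1 × (25760)² = 1.118 × 10⁻⁵ × 8.1 × 663,577,600 ≈ 60,092.3 × g
Target RCF = 60,092.3 + 26,600 = 86,692.3 × g
N² = 86,692.3 / (9.0558 × 10⁻⁵) = 957,312,441
N ≈ √957,312,441 ≈ 30,940.5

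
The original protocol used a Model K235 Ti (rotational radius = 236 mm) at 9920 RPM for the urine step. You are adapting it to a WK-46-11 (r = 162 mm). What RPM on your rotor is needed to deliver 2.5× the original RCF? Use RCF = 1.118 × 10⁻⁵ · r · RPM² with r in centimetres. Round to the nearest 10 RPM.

Original rotor: r = 236 mm = 23.6 cm
RCF = 1.118 × 10⁻⁵ × r × N²
RCF_original = 1.118 × 10⁻⁵ × 23.6 × (9920)² = 1.118 × 10⁻⁵ × 23.6 × 98,406,400 ≈ 25,964.3 × g
Target RCF = 2.5 × 25,964.3 ≈ 64,910.8 × g
Your rotor: r = 162 mm = 16.2 cm
64,910.8 = 1.118 × 10⁻⁵ × 16.2 × N²
N² = 64,910.8 / (18.1116 × 10⁻⁵) = 358,393,516
N ≈ √358,393,516 ≈ 18,931.3

≈ 18930 RPM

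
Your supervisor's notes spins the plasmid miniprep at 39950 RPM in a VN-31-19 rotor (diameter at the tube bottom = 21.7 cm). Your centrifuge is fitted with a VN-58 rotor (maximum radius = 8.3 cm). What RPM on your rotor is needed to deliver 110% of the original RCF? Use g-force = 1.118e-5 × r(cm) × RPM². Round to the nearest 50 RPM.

Original rotor: r = 21.7 / 2 = 10.85 cm
RCF_original = 1.118 × 10⁻⁵ × 10.85 × (39950)² = 1.118 × 10⁻⁵ × 10.85 × 1,596,002,500 ≈ 193,599.9 × g
Target RCF = 1.1 × 193,599.9 ≈ 212,959.9 × g
212,959.9 = 1.118 × 10⁻⁵ × 8.3 × N²
N² = 212,959.9 / (9.2794 × 10⁻⁵) = 2,294,974,891
N ≈ √2,294,974,891 ≈ 47,905.9

47900 RPM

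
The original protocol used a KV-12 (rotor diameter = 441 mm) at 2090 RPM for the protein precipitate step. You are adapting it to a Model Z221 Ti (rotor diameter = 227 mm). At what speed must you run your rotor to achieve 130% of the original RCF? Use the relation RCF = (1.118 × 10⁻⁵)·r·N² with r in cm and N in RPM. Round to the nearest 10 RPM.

Original rotor: r = 441 mm / 2 = 220.5 mm = 22.05 cm
RCF = 1.118 × 10⁻⁵ × r × N²
RCF_original = 1.118 × 10⁻⁵ × 22.05 × (2090)² = 1.118 × 10⁻⁵ × 22.05 × 4,368,100 ≈ 1,076.8 × g
Target RCF = 1.3 × 1,076.8 ≈ 1,399.8 × g
Your rotor: r = 227 mm / 2 = 113.5 mm = 11.35 cm
1,399.8 = 1.118 × 10⁻⁵ × 11.35 × N²
N² = 1,399.8 / (12.6893 × 10⁻⁵) = 11,031,341
N ≈ √11,031,341 ≈ 3,321.3

≈ 3320 RPM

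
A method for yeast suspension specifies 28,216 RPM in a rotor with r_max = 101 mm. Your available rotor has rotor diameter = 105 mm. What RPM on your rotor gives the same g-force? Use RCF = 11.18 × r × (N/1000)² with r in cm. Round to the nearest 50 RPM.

39150 RPM

Original rotor: r = 101 mm = 10.1 cm
RCF_original = 11.18 × 10.1 × (28.216)² = 11.18 × 10.1 × 796.142656 ≈ 89,898.8 × g
Your rotor: r = 105 mm / 2 = 52.5 mm = 5.25 cm
89,898.8 = 11.18 × 5.25 × (N/1000)²
(N/1000)² = 89,898.8 / 58.695 = 1531.626
N = 1000 × √1531.626 ≈ 39,136.0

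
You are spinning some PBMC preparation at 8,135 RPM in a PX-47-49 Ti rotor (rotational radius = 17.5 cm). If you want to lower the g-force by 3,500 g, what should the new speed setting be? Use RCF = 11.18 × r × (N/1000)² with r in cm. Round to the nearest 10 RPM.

≈ 6950 RPM

Current RCF = 11.18 × 17.5 × (8.135)² = 11.18 × 17.5 × 66.178225 ≈ 12,947.8 × g
Target RCF = 12,947.8 − 3,500 = 9,447.8 × g
(N/1000)² = 9,447.8 / 195.65 = 48.28929
N = 1000 × √48.28929 ≈ 6,949.0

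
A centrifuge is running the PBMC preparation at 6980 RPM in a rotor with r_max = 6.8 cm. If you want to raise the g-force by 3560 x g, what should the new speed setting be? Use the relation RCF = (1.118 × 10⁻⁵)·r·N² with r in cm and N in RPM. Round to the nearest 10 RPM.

Current RCF = 1.118 × 10⁻⁵ × 6.8 × (6980)² = 1.118 × 10⁻⁵ × 6.8 × 48,720,400 ≈ 3,703.9 × g
Target RCF = 3,703.9 + 3,560 = 7,263.9 × g
N² = 7,263.9 / (7.6024 × 10⁻⁵) = 95,547,459
N ≈ √95,547,459 ≈ 9,774.8

≈ 9770 RPM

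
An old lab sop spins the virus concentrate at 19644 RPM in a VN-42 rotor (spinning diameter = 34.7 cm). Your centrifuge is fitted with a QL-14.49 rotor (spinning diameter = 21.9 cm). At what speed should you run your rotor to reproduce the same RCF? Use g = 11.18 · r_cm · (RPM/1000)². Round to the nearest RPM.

Original rotor: r = 34.7 / 2 = 17.35 cm
RCF_original = 11.18 × 17.35 × (19.644)² = 11.18 × 17.35 × 385.886736 ≈ 74,851.6 × g
Your rotor: r = 21.9 / 2 = 10.95 cm
74,851.6 = 11.18 × 10.95 × (N/1000)²
(N/1000)² = 74,851.6 / 122.421 = 611.4278
N = 1000 × √611.4278 ≈ 24,727.1

24727 RPM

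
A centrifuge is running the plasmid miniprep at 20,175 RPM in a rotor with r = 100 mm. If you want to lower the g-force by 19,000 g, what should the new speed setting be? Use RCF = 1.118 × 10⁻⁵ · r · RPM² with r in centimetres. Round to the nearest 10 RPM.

r = 100 mm = 10.0 cm
Current RCF = 1.118 × 10⁻⁵ × 10 × (20175)² = 1.118 × 10⁻⁵ × 10 × 407,030,625 ≈ 45,506 × g
Target RCF = 45,506 − 19,000 = 26,506 × g
N² = 26,506 / (11.18 × 10⁻⁵) = 237,084,079
N ≈ √237,084,079 ≈ 15,397.5

≈ 15400 RPM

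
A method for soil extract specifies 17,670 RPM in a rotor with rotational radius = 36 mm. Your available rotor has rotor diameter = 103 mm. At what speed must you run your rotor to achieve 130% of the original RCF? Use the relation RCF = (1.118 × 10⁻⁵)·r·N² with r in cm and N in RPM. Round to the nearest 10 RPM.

Original rotor: r = 36 mm = 3.6 cm
RCF_original = 1.118 × 10⁻⁵ × 3.6 × (17670)² = 1.118 × 10⁻⁵ × 3.6 × 312,228,900 ≈ 12,566.6 × g
Target RCF = 1.3 × 12,566.6 ≈ 16,336.6 × g
Your rotor: r = 103 mm / 2 = 51.5 mm = 5.15 cm
16,336.6 = 1.118 × 10⁻⁵ × 5.15 × N²
N² = 16,336.6 / (5.7577 × 10⁻⁵) = 283,734,825
N ≈ √283,734,825 ≈ 16,844.4

16840 RPM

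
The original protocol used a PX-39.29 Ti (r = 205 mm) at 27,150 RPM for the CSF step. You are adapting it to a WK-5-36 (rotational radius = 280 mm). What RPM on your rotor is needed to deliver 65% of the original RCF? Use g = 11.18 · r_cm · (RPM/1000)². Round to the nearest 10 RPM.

18730 RPM

Original rotor: r = 205 mm = 20.5 cm
RCF_original = 11.18 × 20.5 × (27.15)² = 11.18 × 20.5 × 737.1225 ≈ 168,941.1 × g
Target RCF = 0.65 × 168,941.1 ≈ 109,811.7 × g
Your rotor: r = 280 mm = 28.0 cm
109,811.7 = 11.18 × 28 × (N/1000)²
(N/1000)² = 109,811.7 / 313.04 = 350.7913
N = 1000 × √350.7913 ≈ 18,729.4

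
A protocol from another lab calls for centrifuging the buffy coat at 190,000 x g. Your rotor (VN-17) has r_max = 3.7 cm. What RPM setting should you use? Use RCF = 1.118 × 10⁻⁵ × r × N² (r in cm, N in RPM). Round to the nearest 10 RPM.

RCF = 1.118 × 10⁻⁵ × r × N²
190,000 = 1.118 × 10⁻⁵ × 3.7 × N²
N² = 190,000 / (4.1366 × 10⁻⁵) = 4,593,144,128
N ≈ √4,593,144,128 ≈ 67,772.7

N ≈ 67770 RPM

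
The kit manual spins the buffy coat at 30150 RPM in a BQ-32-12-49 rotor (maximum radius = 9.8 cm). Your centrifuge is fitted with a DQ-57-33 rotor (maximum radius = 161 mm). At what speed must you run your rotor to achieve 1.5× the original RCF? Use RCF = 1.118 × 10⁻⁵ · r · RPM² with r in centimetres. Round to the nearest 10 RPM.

28810 RPM

RCF = 1.118 × 10⁻⁵ × r × N²
RCF_original = 1.118 × 10⁻⁵ × 9.8 × (30150)² = 1.118 × 10⁻⁵ × 9.8 × 909,022,500 ≈ 99,596.1 × g
Target RCF = 1.5 × 99,596.1 ≈ 149,394.2 × g
Your rotor: r = 161 mm = 16.1 cm
149,394.2 = 1.118 × 10⁻⁵ × 16.1 × N²
N² = 149,394.2 / (17.9998 × 10⁻⁵) = 829,977,000
N ≈ √829,977,000 ≈ 28,809.3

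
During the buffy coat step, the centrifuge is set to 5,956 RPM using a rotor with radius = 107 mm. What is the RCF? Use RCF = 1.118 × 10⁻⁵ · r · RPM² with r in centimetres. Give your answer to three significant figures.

RCF ≈ 4240 ×g

r = 107 mm = 10.7 cm
RCF = 1.118 × 10⁻⁵ × 10.7 × (5956)² = 1.118 × 10⁻⁵ × 10.7 × 35,473,936 ≈ 4,243.6 × g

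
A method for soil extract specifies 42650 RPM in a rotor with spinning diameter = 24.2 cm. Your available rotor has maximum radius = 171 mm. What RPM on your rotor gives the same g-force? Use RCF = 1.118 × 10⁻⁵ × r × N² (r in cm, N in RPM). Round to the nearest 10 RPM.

35880 RPM

Original rotor: r = 24.2 / 2 = 12.1 cm
RCF_original = 1.118 × 10⁻⁵ × 12.1 × (42650)² = 1.118 × 10⁻⁵ × 12.1 × 1,819,022,500 ≈ 246,073.7 × g
Your rotor: r = 171 mm = 17.1 cm
246,073.7 = 1.118 × 10⁻⁵ × 17.1 × N²
N² = 246,073.7 / (19.1178 × 10⁻⁵) = 1,287,144,441
N ≈ √1,287,144,441 ≈ 35,876.8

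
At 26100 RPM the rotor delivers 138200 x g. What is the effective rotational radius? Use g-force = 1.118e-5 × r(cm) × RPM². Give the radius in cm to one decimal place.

r ≈ 18.1 cm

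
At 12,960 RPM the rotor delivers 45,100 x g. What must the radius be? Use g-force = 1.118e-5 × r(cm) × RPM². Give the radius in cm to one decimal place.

r ≈ 24.0 cm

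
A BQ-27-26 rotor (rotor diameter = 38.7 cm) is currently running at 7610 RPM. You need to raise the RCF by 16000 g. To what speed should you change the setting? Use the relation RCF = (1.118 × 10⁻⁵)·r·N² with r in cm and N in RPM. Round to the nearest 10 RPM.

≈ 11480 RPM

r = 38.7 / 2 = 19.35 cm
Current RCF = 1.118 × 10⁻⁵ × 19.35 × (7610)² = 1.118 × 10⁻⁵ × 19.35 × 57,912,100 ≈ 12,528.3 × g
Target RCF = 12,528.3 + 16,000 = 28,528.3 × g
N² = 28,528.3 / (21.6333 × 10⁻⁵) = 131,872,160
N ≈ √131,872,160 ≈ 11,483.6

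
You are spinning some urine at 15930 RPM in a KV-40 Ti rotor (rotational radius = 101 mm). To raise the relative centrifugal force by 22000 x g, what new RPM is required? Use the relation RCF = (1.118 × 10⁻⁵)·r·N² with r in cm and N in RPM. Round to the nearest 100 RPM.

21200 RPM

r = 101 mm = 10.1 cm
Current RCF = 1.118 × 10⁻⁵ × 10.1 × (15930)² = 1.118 × 10⁻⁵ × 10.1 × 253,764,900 ≈ 28,654.6 × g
Target RCF = 28,654.6 + 22,000 = 50,654.6 × g
N² = 50,654.6 / (11.2918 × 10⁻⁵) = 448,596,327
N ≈ √448,596,327 ≈ 21,180.1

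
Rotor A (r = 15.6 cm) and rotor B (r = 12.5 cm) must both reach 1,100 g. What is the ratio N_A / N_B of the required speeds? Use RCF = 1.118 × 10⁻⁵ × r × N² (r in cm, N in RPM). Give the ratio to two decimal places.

At fixed RCF, N ∝ 1/√r, so N_A/N_B = √(r_B/r_A) = √(12.5/15.6) = √0.801282 = 0.8951.

0.90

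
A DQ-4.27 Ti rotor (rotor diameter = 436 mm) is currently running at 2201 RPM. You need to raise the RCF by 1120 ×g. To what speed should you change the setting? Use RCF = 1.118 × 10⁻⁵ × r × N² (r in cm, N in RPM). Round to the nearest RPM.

r = 436 mm / 2 = 218 mm = 21.8 cm
Current RCF = 1.118 × 10⁻⁵ × 21.8 × (2201)² = 1.118 × 10⁻⁵ × 21.8 × 4,844,401 ≈ 1,180.7 × g
Target RCF = 1,180.7 + 1,120 = 2,300.7 × g
N² = 2,300.7 / (24.3724 × 10⁻⁵) = 9,439,776
N ≈ √9,439,776 ≈ 3,072.4

3072 RPM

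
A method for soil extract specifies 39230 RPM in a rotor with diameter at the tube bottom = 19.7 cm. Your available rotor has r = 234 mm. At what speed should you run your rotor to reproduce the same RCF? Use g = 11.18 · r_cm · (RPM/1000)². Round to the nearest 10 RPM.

Original rotor: r = 19.7 / 2 = 9.85 cm
RCF_original = 11.18 × 9.85 × (39.23)² = 11.18 × 9.85 × 1,538.9929 ≈ 169,478.5 × g
Your rotor: r = 234 mm = 23.4 cm
169,478.5 = 11.18 × 23.4 × (N/1000)²
(N/1000)² = 169,478.5 / 261.612 = 647.8239
N = 1000 × √647.8239 ≈ 25,452.4

≈ 25450 RPM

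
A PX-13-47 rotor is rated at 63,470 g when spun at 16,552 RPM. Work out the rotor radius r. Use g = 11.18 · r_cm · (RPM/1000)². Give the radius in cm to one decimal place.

r ≈ 20.7 cm

63470 = 11.18 × r × (16.552)²
r = 63470 / (11.18 × 273.968704) = 63470 / 3062.97 ≈ 20.722 cm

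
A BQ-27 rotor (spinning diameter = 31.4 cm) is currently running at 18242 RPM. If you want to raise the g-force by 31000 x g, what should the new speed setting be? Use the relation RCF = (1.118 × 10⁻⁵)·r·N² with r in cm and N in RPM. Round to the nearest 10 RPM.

N₂ ≈ 22570 RPM

r = 31.4 / 2 = 15.7 cm
Current RCF = 1.118 × 10⁻⁵ × 15.7 × (18242)² = 1.118 × 10⁻⁵ × 15.7 × 332,770,564 ≈ 58,409.9 × g
Target RCF = 58,409.9 + 31,000 = 89,409.9 × g
N² = 89,409.9 / (17.5526 × 10⁻⁵) = 509,382,656
N ≈ √509,382,656 ≈ 22,569.5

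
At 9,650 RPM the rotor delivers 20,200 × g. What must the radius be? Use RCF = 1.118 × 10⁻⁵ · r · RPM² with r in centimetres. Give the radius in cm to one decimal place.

RCF = 1.118 × 10⁻⁵ × r × N²
20200 = 1.118 × 10⁻⁵ × r × (9650)²
r = 20200 / (1.118 × 10⁻⁵ × 93,122,500) = 20200 / 1041.11 ≈ 19.402 cm

≈ 19.4 cm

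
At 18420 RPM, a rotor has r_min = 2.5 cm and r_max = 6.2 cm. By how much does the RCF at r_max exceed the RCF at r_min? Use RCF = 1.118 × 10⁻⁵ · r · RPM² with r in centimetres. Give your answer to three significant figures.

RCF_max = 1.118 × 10⁻⁵ × 6.2 × (18420)² = 1.118 × 10⁻⁵ × 6.2 × 339,296,400 ≈ 23,518.7 × g
RCF_min = 1.118 × 10⁻⁵ × 2.5 × (18420)² = 1.118 × 10⁻⁵ × 2.5 × 339,296,400 ≈ 9,483.3 × g
ΔRCF = 23,518.7 − 9,483.3 = 14,035.4

14000 ×g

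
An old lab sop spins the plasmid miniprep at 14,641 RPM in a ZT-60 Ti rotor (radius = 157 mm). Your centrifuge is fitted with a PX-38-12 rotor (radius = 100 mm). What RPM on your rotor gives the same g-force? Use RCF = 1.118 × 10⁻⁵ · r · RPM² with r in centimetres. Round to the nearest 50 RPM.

≈ 18350 RPM

Original rotor: r = 157 mm = 15.7 cm
RCF_original = 1.118 × 10⁻⁵ × 15.7 × (14641)² = 1.118 × 10⁻⁵ × 15.7 × 214,358,881 ≈ 37,625.6 × g
Your rotor: r = 100 mm = 10.0 cm
37,625.6 = 1.118 × 10⁻⁵ × 10 × N²
N² = 37,625.6 / (11.18 × 10⁻⁵) = 336,543,828
N ≈ √336,543,828 ≈ 18,345.1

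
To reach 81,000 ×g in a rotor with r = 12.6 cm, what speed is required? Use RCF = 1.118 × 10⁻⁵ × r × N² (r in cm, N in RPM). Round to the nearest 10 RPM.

23980 RPM

81,000 = 1.118 × 10⁻⁵ × 12.6 × N²
N² = 81,000 / (14.0868 × 10⁻⁵) = 575,006,389
N ≈ √575,006,389 ≈ 23,979.3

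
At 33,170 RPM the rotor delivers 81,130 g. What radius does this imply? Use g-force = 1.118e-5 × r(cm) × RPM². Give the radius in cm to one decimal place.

81130 = 1.118 × 10⁻⁵ × r × (33170)²
r = 81130 / (1.118 × 10⁻⁵ × 1,100,248,900) = 81130 / 12300.78 ≈ 6.596 cm

6.6 cm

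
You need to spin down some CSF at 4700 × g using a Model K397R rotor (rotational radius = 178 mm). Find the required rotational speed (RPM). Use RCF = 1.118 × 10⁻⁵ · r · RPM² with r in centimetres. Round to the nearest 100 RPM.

r = 178 mm = 17.8 cm
RCF = 1.118 × 10⁻⁵ × r × N²
4,700 = 1.118 × 10⁻⁵ × 17.8 × N²
N² = 4,700 / (19.9004 × 10⁻⁵) = 23,617,616
N ≈ √23,617,616 ≈ 4,859.8

N ≈ 4900 RPM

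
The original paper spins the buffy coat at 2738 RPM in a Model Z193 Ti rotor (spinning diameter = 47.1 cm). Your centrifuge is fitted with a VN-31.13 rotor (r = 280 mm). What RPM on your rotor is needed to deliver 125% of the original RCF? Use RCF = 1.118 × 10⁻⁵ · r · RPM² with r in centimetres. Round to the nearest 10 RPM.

Original rotor: r = 47.1 / 2 = 23.55 cm
RCF_original = 1.118 × 10⁻⁵ × 23.55 × (2738)² = 1.118 × 10⁻⁵ × 23.55 × 7,496,644 ≈ 1,973.8 × g
Target RCF = 1.25 × 1,973.8 ≈ 2,467.2 × g
Your rotor: r = 280 mm = 28.0 cm
2,467.2 = 1.118 × 10⁻⁵ × 28 × N²
N² = 2,467.2 / (31.304 × 10⁻⁵) = 7,881,421
N ≈ √7,881,421 ≈ 2,807.4

≈ 2810 RPM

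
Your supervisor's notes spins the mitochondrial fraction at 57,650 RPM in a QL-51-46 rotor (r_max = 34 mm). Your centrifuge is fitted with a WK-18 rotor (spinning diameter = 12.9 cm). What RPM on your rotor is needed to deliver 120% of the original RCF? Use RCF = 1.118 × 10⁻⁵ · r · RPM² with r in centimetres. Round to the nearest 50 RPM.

Original rotor: r = 34 mm = 3.4 cm
RCF = 1.118 × 10⁻⁵ × r × N²
RCF_original = 1.118 × 10⁻⁵ × 3.4 × (57650)² = 1.118 × 10⁻⁵ × 3.4 × 3,323,522,500 ≈ 126,333.7 × g
Target RCF = 1.2 × 126,333.7 ≈ 151,600.4 × g
Your rotor: r = 12.9 / 2 = 6.45 cm
151,600.4 = 1.118 × 10⁻⁵ × 6.45 × N²
N² = 151,600.4 / (7.2111 × 10⁻⁵) = 2,102,320,034
N ≈ √2,102,320,034 ≈ 45,851.1

45850 RPM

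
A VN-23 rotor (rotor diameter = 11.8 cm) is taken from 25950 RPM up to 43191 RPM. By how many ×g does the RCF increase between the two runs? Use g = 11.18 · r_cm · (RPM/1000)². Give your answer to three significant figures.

r = 11.8 / 2 = 5.9 cm
RCF₁ = 11.18 × 5.9 × (25.95)² = 11.18 × 5.9 × 673.4025 ≈ 44,419 × g
RCF₂ = 11.18 × 5.9 × (43.191)² = 11.18 × 5.9 × 1,865.462481 ≈ 123,049.6 × g
Increase = 123,049.6 − 44,419 = 78,630.6

≈ 78600 ×g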